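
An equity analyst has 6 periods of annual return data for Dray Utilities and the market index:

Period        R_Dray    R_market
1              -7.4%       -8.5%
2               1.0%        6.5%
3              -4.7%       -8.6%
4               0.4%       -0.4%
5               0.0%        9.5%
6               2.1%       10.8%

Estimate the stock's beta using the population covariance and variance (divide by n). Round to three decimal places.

Mean R_i = (-7.4 + 1.0 − 4.7 + 0.4 + 0.0 + 2.1) / 6 = -1.4333%
Mean R_m = (-8.5 + 6.5 − 8.6 − 0.4 + 9.5 + 10.8) / 6 = 1.5500%
Σ(R_i − R̄_i)(R_m − R̄_m) = 145.6700  ⇒  Cov = 145.6700 / 6 = 24.2783
Σ(R_m − R̄_m)² = 381.0950  ⇒  Var(R_m) = 381.0950 / 6 = 63.5158
β = Cov / Var(R_m) = 24.2783 / 63.5158 = 0.3822

0.382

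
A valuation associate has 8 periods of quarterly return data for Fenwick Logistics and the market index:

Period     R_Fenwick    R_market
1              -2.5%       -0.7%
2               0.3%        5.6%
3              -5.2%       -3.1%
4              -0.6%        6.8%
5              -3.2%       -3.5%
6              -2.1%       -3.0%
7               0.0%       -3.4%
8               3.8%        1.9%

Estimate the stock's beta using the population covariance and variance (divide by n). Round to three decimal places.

Mean R_i = (-2.5 + 0.3 − 5.2 − 0.6 − 3.2 − 2.1 + 0.0 + 3.8) / 8 = -1.1875%
Mean R_m = (-0.7 + 5.6 − 3.1 + 6.8 − 3.5 − 3.0 − 3.4 + 1.9) / 8 = 0.0750%
Σ(R_i − R̄_i)(R_m − R̄_m) = 40.9025  ⇒  Cov = 40.9025 / 8 = 5.1128
Σ(R_m − R̄_m)² = 124.0750  ⇒  Var(R_m) = 124.0750 / 8 = 15.5094
β = Cov / Var(R_m) = 5.1128 / 15.5094 = 0.3297

0.330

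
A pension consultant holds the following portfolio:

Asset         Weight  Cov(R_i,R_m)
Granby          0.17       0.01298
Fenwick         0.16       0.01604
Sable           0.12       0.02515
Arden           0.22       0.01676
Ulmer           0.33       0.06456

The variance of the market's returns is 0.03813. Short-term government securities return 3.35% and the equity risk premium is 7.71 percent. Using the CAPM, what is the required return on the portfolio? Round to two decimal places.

9.98%

β_Granby = 0.01298 / 0.03813 = 0.3404
β_Fenwick = 0.01604 / 0.03813 = 0.4207
β_Sable = 0.02515 / 0.03813 = 0.6596
β_Arden = 0.01676 / 0.03813 = 0.4395
β_Ulmer = 0.06456 / 0.03813 = 1.6932
β_P = Σ w_i β_i = 0.17×0.3404 + 0.16×0.4207 + 0.12×0.6596 + 0.22×0.4395 + 0.33×1.6932 = 0.8598
E(R_P) = R_f + β_P × MRP = 3.35% + 0.8598 × 7.71% = 9.98%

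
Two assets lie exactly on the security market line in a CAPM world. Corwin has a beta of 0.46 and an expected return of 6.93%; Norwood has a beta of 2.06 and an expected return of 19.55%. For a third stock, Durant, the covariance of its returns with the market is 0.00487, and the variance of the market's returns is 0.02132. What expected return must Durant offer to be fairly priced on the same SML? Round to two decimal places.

5.10%

MRP = (19.55% − 6.93%) / (2.06 − 0.46) = 7.8875%
R_f = 6.93% − 0.46 × 7.8875% = 3.3018%
β_Durant = Cov / Var(R_m) = 0.00487 / 0.02132 = 0.2284
E(R_Durant) = R_f + β × MRP = 3.3018% + 0.2284 × 7.8875% = 5.10%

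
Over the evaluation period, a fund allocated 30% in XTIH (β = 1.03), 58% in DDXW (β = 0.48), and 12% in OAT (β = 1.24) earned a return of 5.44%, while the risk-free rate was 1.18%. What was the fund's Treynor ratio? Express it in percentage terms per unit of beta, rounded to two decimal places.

β_P = 0.30×1.03 + 0.58×0.48 + 0.12×1.24 = 0.7362
Treynor = (R_P − R_f) / β_P = (5.44% − 1.18%) / 0.7362 = 4.26% / 0.7362 = 5.79%

5.79%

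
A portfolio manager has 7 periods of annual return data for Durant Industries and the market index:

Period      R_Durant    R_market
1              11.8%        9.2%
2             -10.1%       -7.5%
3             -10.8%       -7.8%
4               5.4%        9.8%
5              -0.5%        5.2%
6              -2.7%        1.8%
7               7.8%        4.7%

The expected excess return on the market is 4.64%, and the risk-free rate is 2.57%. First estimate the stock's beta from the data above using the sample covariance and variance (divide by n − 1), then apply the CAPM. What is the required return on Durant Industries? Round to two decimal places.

Mean R_i = (11.8 − 10.1 − 10.8 + 5.4 − 0.5 − 2.7 + 7.8) / 7 = 0.1286%
Mean R_m = (9.2 − 7.5 − 7.8 + 9.8 + 5.2 + 1.8 + 4.7) / 7 = 2.2000%
Σ(R_i − R̄_i)(R_m − R̄_m) = 348.6900  ⇒  Cov = 348.6900 / 6 = 58.1150
Σ(R_m − R̄_m)² = 316.2600  ⇒  Var(R_m) = 316.2600 / 6 = 52.7100
β = Cov / Var(R_m) = 58.1150 / 52.7100 = 1.1025
E(R) = R_f + β × MRP = 2.57% + 1.1025 × 4.64% = 7.69%

7.69%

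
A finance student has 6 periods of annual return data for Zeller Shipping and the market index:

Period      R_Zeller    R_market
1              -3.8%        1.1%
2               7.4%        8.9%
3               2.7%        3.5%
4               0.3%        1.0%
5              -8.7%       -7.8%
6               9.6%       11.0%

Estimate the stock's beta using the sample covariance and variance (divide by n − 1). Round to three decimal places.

Mean R_i = (-3.8 + 7.4 + 2.7 + 0.3 − 8.7 + 9.6) / 6 = 1.2500%
Mean R_m = (1.1 + 8.9 + 3.5 + 1.0 − 7.8 + 11.0) / 6 = 2.9500%
Σ(R_i − R̄_i)(R_m − R̄_m) = 222.7650  ⇒  Cov = 222.7650 / 5 = 44.5530
Σ(R_m − R̄_m)² = 223.2950  ⇒  Var(R_m) = 223.2950 / 5 = 44.6590
β = Cov / Var(R_m) = 44.5530 / 44.6590 = 0.9976

0.998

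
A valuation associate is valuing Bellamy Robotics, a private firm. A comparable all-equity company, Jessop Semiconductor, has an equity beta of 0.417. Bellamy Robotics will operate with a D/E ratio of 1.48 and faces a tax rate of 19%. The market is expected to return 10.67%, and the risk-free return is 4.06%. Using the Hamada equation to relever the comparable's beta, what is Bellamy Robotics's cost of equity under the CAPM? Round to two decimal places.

β_L = β_U × [1 + (1 − t)(D/E)] = 0.417 × [1 + (1 − 0.19) × 1.48]
    = 0.417 × [1 + 0.81 × 1.48] = 0.417 × 2.1988 = 0.9169
MRP = 10.67% − 4.06% = 6.61%
E(R) = R_f + β_L × MRP = 4.06% + 0.9169 × 6.61% = 10.12%

10.12%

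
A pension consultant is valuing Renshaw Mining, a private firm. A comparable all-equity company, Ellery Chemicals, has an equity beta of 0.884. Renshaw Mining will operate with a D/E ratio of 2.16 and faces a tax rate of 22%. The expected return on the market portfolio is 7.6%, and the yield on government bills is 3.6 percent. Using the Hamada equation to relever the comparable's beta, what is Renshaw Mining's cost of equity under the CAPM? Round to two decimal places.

β_L = β_U × [1 + (1 − t)(D/E)] = 0.884 × [1 + (1 − 0.22) × 2.16]
    = 0.884 × [1 + 0.78 × 2.16] = 0.884 × 2.6848 = 2.3734
MRP = 7.6% − 3.6% = 4.00%
E(R) = R_f + β_L × MRP = 3.6% + 2.3734 × 4.0% = 13.09%

13.09%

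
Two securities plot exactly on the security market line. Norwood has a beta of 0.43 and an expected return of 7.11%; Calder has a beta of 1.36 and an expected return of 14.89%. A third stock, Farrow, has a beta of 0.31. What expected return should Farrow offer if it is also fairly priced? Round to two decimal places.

6.11%

MRP (SML slope) = (14.89% − 7.11%) / (1.36 − 0.43) = 7.78% / 0.93 = 8.3656%
R_f (intercept) = 7.11% − 0.43 × 8.3656% = 3.5128%
E(R_Farrow) = R_f + β × MRP = 3.5128% + 0.31 × 8.3656% = 6.11%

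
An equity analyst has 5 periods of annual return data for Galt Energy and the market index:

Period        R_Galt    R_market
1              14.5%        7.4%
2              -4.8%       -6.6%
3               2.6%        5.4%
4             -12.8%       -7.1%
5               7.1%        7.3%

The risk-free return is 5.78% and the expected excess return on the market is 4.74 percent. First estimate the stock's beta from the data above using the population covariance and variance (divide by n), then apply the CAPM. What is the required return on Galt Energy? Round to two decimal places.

11.89%

Mean R_i = (14.5 − 4.8 + 2.6 − 12.8 + 7.1) / 5 = 1.3200%
Mean R_m = (7.4 − 6.6 + 5.4 − 7.1 + 7.3) / 5 = 1.2800%
Σ(R_i − R̄_i)(R_m − R̄_m) = 287.2820  ⇒  Cov = 287.2820 / 5 = 57.4564
Σ(R_m − R̄_m)² = 222.9880  ⇒  Var(R_m) = 222.9880 / 5 = 44.5976
β = Cov / Var(R_m) = 57.4564 / 44.5976 = 1.2883
E(R) = R_f + β × MRP = 5.78% + 1.2883 × 4.74% = 11.89%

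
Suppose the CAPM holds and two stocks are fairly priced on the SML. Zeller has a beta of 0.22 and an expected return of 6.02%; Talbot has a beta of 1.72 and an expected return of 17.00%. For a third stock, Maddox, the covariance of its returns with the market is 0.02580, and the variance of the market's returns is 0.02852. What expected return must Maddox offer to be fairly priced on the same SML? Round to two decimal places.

11.03%

MRP = (17.00% − 6.02%) / (1.72 − 0.22) = 7.3200%
R_f = 6.02% − 0.22 × 7.3200% = 4.4096%
β_Maddox = Cov / Var(R_m) = 0.02580 / 0.02852 = 0.9046
E(R_Maddox) = R_f + β × MRP = 4.4096% + 0.9046 × 7.3200% = 11.03%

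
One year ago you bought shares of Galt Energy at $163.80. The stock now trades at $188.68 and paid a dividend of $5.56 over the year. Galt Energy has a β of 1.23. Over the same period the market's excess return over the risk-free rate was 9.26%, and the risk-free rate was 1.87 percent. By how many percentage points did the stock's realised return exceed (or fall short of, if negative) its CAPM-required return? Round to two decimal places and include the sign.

Realised HPR = (P1 + D1 − P0) / P0 = (188.68 + 5.56 − 163.80) / 163.80 = 30.44 / 163.80 = 18.5836%
CAPM required = R_f + β·MRP = 1.87% + 1.23 × 9.26% = 13.2598%
α = realised − required = 18.5836% − 13.2598% = +5.32%

+5.32%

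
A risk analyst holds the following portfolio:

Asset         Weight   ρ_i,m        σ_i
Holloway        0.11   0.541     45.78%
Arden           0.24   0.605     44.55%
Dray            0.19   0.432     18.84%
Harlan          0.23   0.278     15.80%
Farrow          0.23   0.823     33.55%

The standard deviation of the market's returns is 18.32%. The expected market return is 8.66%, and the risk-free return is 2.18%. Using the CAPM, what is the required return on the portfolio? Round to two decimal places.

8.58%

β_Holloway = 0.541 × 45.78% / 18.32% = 1.3519
β_Arden = 0.605 × 44.55% / 18.32% = 1.4712
β_Dray = 0.432 × 18.84% / 18.32% = 0.4443
β_Harlan = 0.278 × 15.80% / 18.32% = 0.2398
β_Farrow = 0.823 × 33.55% / 18.32% = 1.5072
β_P = Σ w_i β_i = 0.11×1.3519 + 0.24×1.4712 + 0.19×0.4443 + 0.23×0.2398 + 0.23×1.5072 = 0.9880
MRP = 8.66% − 2.18% = 6.48%
E(R_P) = R_f + β_P × MRP = 2.18% + 0.9880 × 6.48% = 8.58%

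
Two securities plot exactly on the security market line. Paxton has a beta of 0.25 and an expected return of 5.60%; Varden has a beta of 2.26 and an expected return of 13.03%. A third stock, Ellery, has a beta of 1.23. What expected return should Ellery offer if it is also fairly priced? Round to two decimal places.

9.22%

MRP (SML slope) = (13.03% − 5.60%) / (2.26 − 0.25) = 7.43% / 2.01 = 3.6965%
R_f (intercept) = 5.60% − 0.25 × 3.6965% = 4.6759%
E(R_Ellery) = R_f + β × MRP = 4.6759% + 1.23 × 3.6965% = 9.22%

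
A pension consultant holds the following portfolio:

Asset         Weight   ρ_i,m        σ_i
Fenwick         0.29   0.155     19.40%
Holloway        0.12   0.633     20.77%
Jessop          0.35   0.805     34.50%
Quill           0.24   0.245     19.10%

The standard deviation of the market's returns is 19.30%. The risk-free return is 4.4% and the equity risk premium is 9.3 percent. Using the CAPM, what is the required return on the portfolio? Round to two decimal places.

β_Fenwick = 0.155 × 19.40% / 19.30% = 0.1558
β_Holloway = 0.633 × 20.77% / 19.30% = 0.6812
β_Jessop = 0.805 × 34.50% / 19.30% = 1.4390
β_Quill = 0.245 × 19.10% / 19.30% = 0.2425
β_P = Σ w_i β_i = 0.29×0.1558 + 0.12×0.6812 + 0.35×1.4390 + 0.24×0.2425 = 0.6888
E(R_P) = R_f + β_P × MRP = 4.4% + 0.6888 × 9.3% = 10.81%

10.81%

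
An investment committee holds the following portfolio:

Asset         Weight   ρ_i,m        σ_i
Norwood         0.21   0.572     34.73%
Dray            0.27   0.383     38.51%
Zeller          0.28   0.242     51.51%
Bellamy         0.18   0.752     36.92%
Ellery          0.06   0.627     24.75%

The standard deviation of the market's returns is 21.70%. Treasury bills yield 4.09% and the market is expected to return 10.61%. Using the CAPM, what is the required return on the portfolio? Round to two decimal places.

9.37%

β_Norwood = 0.572 × 34.73% / 21.70% = 0.9155
β_Dray = 0.383 × 38.51% / 21.70% = 0.6797
β_Zeller = 0.242 × 51.51% / 21.70% = 0.5744
β_Bellamy = 0.752 × 36.92% / 21.70% = 1.2794
β_Ellery = 0.627 × 24.75% / 21.70% = 0.7151
β_P = Σ w_i β_i = 0.21×0.9155 + 0.27×0.6797 + 0.28×0.5744 + 0.18×1.2794 + 0.06×0.7151 = 0.8098
MRP = 10.61% − 4.09% = 6.52%
E(R_P) = R_f + β_P × MRP = 4.09% + 0.8098 × 6.52% = 9.37%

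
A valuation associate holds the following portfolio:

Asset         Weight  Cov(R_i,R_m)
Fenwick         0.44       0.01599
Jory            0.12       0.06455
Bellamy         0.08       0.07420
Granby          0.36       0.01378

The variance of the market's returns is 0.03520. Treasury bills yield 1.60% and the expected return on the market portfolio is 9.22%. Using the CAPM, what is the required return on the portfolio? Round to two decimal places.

β_Fenwick = 0.01599 / 0.03520 = 0.4543
β_Jory = 0.06455 / 0.03520 = 1.8338
β_Bellamy = 0.07420 / 0.03520 = 2.1080
β_Granby = 0.01378 / 0.03520 = 0.3915
β_P = Σ w_i β_i = 0.44×0.4543 + 0.12×1.8338 + 0.08×2.1080 + 0.36×0.3915 = 0.7295
MRP = 9.22% − 1.60% = 7.62%
E(R_P) = R_f + β_P × MRP = 1.60% + 0.7295 × 7.62% = 7.16%

7.16%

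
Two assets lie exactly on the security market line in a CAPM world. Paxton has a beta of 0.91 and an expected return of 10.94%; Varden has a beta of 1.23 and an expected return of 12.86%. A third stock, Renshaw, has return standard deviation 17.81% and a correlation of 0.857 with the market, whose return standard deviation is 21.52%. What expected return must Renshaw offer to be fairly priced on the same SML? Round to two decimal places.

MRP = (12.86% − 10.94%) / (1.23 − 0.91) = 6.0000%
R_f = 10.94% − 0.91 × 6.0000% = 5.4800%
β_Renshaw = ρ·σ_i/σ_m = 0.857 × 17.81 / 21.52 = 0.7093
E(R_Renshaw) = R_f + β × MRP = 5.4800% + 0.7093 × 6.0000% = 9.74%

9.74%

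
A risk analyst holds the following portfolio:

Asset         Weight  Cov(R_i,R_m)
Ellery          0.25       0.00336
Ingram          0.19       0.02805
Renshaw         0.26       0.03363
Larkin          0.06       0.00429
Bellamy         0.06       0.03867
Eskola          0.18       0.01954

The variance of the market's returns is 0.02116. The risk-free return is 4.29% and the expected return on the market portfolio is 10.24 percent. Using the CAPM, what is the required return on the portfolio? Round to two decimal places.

10.20%

β_Ellery = 0.00336 / 0.02116 = 0.1588
β_Ingram = 0.02805 / 0.02116 = 1.3256
β_Renshaw = 0.03363 / 0.02116 = 1.5893
β_Larkin = 0.00429 / 0.02116 = 0.2027
β_Bellamy = 0.03867 / 0.02116 = 1.8275
β_Eskola = 0.01954 / 0.02116 = 0.9234
β_P = Σ w_i β_i = 0.25×0.1588 + 0.19×1.3256 + 0.26×1.5893 + 0.06×0.2027 + 0.06×1.8275 + 0.18×0.9234 = 0.9928
MRP = 10.24% − 4.29% = 5.95%
E(R_P) = R_f + β_P × MRP = 4.29% + 0.9928 × 5.95% = 10.20%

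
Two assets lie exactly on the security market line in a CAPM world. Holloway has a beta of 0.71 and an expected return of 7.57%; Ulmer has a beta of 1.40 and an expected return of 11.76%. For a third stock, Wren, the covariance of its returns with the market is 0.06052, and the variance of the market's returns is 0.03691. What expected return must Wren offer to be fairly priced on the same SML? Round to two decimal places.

MRP = (11.76% − 7.57%) / (1.40 − 0.71) = 6.0725%
R_f = 7.57% − 0.71 × 6.0725% = 3.2585%
β_Wren = Cov / Var(R_m) = 0.06052 / 0.03691 = 1.6397
E(R_Wren) = R_f + β × MRP = 3.2585% + 1.6397 × 6.0725% = 13.22%

13.22%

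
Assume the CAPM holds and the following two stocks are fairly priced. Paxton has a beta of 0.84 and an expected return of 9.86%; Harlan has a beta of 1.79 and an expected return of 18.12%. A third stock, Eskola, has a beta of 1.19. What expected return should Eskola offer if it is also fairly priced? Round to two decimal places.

12.90%

MRP (SML slope) = (18.12% − 9.86%) / (1.79 − 0.84) = 8.26% / 0.95 = 8.6947%
R_f (intercept) = 9.86% − 0.84 × 8.6947% = 2.5565%
E(R_Eskola) = R_f + β × MRP = 2.5565% + 1.19 × 8.6947% = 12.90%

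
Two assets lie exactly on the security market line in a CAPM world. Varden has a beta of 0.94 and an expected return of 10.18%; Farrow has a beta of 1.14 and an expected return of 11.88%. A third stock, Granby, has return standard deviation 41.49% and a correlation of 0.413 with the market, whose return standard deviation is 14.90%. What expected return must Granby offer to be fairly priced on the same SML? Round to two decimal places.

11.97%

MRP = (11.88% − 10.18%) / (1.14 − 0.94) = 8.5000%
R_f = 10.18% − 0.94 × 8.5000% = 2.1900%
β_Granby = ρ·σ_i/σ_m = 0.413 × 41.49 / 14.90 = 1.1500
E(R_Granby) = R_f + β × MRP = 2.1900% + 1.1500 × 8.5000% = 11.97%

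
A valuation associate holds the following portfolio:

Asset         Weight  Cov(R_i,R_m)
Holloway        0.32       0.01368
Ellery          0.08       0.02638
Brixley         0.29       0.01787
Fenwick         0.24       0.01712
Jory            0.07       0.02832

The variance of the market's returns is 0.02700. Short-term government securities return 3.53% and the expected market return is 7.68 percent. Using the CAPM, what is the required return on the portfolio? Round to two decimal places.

β_Holloway = 0.01368 / 0.02700 = 0.5067
β_Ellery = 0.02638 / 0.02700 = 0.9770
β_Brixley = 0.01787 / 0.02700 = 0.6619
β_Fenwick = 0.01712 / 0.02700 = 0.6341
β_Jory = 0.02832 / 0.02700 = 1.0489
β_P = Σ w_i β_i = 0.32×0.5067 + 0.08×0.9770 + 0.29×0.6619 + 0.24×0.6341 + 0.07×1.0489 = 0.6579
MRP = 7.68% − 3.53% = 4.15%
E(R_P) = R_f + β_P × MRP = 3.53% + 0.6579 × 4.15% = 6.26%

6.26%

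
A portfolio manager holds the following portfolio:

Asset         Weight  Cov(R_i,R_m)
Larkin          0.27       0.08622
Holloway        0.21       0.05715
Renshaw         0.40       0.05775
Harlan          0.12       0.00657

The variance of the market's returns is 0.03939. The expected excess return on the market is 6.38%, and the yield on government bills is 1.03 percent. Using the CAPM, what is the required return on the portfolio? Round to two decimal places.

10.61%

β_Larkin = 0.08622 / 0.03939 = 2.1889
β_Holloway = 0.05715 / 0.03939 = 1.4509
β_Renshaw = 0.05775 / 0.03939 = 1.4661
β_Harlan = 0.00657 / 0.03939 = 0.1668
β_P = Σ w_i β_i = 0.27×2.1889 + 0.21×1.4509 + 0.40×1.4661 + 0.12×0.1668 = 1.5021
E(R_P) = R_f + β_P × MRP = 1.03% + 1.5021 × 6.38% = 10.61%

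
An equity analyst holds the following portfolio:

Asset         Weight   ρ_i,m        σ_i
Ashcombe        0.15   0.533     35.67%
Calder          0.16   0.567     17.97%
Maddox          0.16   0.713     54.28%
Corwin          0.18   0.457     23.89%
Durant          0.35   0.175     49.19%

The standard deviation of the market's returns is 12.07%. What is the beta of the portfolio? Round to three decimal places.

β_Ashcombe = 0.533 × 35.67% / 12.07% = 1.5752
β_Calder = 0.567 × 17.97% / 12.07% = 0.8442
β_Maddox = 0.713 × 54.28% / 12.07% = 3.2064
β_Corwin = 0.457 × 23.89% / 12.07% = 0.9045
β_Durant = 0.175 × 49.19% / 12.07% = 0.7132
β_P = Σ w_i β_i = 0.15×1.5752 + 0.16×0.8442 + 0.16×3.2064 + 0.18×0.9045 + 0.35×0.7132 = 1.2968

1.297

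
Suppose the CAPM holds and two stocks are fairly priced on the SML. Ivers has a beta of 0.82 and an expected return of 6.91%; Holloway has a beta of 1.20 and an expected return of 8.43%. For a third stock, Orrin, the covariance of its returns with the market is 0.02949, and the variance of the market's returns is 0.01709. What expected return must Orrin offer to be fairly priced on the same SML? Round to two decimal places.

MRP = (8.43% − 6.91%) / (1.20 − 0.82) = 4.0000%
R_f = 6.91% − 0.82 × 4.0000% = 3.6300%
β_Orrin = Cov / Var(R_m) = 0.02949 / 0.01709 = 1.7256
E(R_Orrin) = R_f + β × MRP = 3.6300% + 1.7256 × 4.0000% = 10.53%

10.53%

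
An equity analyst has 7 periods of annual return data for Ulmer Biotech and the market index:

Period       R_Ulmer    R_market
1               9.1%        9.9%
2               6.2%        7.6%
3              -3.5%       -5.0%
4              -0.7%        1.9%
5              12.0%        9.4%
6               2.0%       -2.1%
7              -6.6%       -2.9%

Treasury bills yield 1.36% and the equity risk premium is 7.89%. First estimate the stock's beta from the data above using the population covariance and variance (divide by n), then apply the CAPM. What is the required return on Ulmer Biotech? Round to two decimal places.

9.13%

Mean R_i = (9.1 + 6.2 − 3.5 − 0.7 + 12.0 + 2.0 − 6.6) / 7 = 2.6429%
Mean R_m = (9.9 + 7.6 − 5.0 + 1.9 + 9.4 − 2.1 − 2.9) / 7 = 2.6857%
Σ(R_i − R̄_i)(R_m − R̄_m) = 231.4343  ⇒  Cov = 231.4343 / 7 = 33.0620
Σ(R_m − R̄_m)² = 235.0686  ⇒  Var(R_m) = 235.0686 / 7 = 33.5812
β = Cov / Var(R_m) = 33.0620 / 33.5812 = 0.9845
E(R) = R_f + β × MRP = 1.36% + 0.9845 × 7.89% = 9.13%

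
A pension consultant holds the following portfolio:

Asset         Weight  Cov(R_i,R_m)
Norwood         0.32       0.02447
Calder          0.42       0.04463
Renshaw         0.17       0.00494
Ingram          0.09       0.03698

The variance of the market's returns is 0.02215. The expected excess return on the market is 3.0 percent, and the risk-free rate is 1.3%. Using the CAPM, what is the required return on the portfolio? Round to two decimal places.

5.46%

β_Norwood = 0.02447 / 0.02215 = 1.1047
β_Calder = 0.04463 / 0.02215 = 2.0149
β_Renshaw = 0.00494 / 0.02215 = 0.2230
β_Ingram = 0.03698 / 0.02215 = 1.6695
β_P = Σ w_i β_i = 0.32×1.1047 + 0.42×2.0149 + 0.17×0.2230 + 0.09×1.6695 = 1.3879
E(R_P) = R_f + β_P × MRP = 1.3% + 1.3879 × 3.0% = 5.46%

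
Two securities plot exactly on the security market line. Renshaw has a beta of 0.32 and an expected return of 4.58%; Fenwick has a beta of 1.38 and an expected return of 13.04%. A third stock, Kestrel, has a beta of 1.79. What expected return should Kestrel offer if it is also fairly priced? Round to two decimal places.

MRP (SML slope) = (13.04% − 4.58%) / (1.38 − 0.32) = 8.46% / 1.06 = 7.9811%
R_f (intercept) = 4.58% − 0.32 × 7.9811% = 2.0260%
E(R_Kestrel) = R_f + β × MRP = 2.0260% + 1.79 × 7.9811% = 16.31%

16.31%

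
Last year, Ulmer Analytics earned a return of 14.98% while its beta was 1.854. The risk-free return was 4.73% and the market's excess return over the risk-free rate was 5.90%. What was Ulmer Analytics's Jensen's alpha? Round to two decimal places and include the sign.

CAPM benchmark = R_f + β(R_m − R_f) = 4.73% + 1.854 × 5.90% = 15.66860%
α = actual − benchmark = 14.98% − 15.66860% = -0.69%

-0.69%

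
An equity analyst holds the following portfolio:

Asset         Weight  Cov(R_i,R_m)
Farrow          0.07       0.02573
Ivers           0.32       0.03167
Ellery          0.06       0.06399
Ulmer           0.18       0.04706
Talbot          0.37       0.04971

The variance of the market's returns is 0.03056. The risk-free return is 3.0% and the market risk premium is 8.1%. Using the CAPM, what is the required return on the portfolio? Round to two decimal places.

14.30%

β_Farrow = 0.02573 / 0.03056 = 0.8420
β_Ivers = 0.03167 / 0.03056 = 1.0363
β_Ellery = 0.06399 / 0.03056 = 2.0939
β_Ulmer = 0.04706 / 0.03056 = 1.5399
β_Talbot = 0.04971 / 0.03056 = 1.6266
β_P = Σ w_i β_i = 0.07×0.8420 + 0.32×1.0363 + 0.06×2.0939 + 0.18×1.5399 + 0.37×1.6266 = 1.3952
E(R_P) = R_f + β_P × MRP = 3.0% + 1.3952 × 8.1% = 14.30%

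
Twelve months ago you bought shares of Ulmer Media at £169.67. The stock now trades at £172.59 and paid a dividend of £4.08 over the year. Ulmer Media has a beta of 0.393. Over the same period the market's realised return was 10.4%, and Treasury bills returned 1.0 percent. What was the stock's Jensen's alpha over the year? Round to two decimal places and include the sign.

Realised HPR = (P1 + D1 − P0) / P0 = (172.59 + 4.08 − 169.67) / 169.67 = 7.00 / 169.67 = 4.1257%
MRP = 10.4% − 1.0% = 9.40%
CAPM required = R_f + β·MRP = 1.0% + 0.393 × 9.4% = 4.6942%
α = realised − required = 4.1257% − 4.6942% = -0.57%

-0.57%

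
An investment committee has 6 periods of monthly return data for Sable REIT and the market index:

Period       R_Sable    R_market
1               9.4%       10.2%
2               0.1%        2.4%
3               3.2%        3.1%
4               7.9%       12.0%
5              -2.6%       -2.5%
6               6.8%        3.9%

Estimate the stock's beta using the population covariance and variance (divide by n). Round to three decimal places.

0.790

Mean R_i = (9.4 + 0.1 + 3.2 + 7.9 − 2.6 + 6.8) / 6 = 4.1333%
Mean R_m = (10.2 + 2.4 + 3.1 + 12.0 − 2.5 + 3.9) / 6 = 4.8500%
Σ(R_i − R̄_i)(R_m − R̄_m) = 113.5800  ⇒  Cov = 113.5800 / 6 = 18.9300
Σ(R_m − R̄_m)² = 143.7350  ⇒  Var(R_m) = 143.7350 / 6 = 23.9558
β = Cov / Var(R_m) = 18.9300 / 23.9558 = 0.7902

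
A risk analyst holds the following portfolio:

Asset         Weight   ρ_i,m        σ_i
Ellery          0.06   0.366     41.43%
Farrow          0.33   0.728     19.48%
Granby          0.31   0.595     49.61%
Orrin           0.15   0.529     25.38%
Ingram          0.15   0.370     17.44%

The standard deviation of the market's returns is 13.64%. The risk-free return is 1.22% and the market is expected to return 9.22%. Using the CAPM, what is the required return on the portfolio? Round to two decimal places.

β_Ellery = 0.366 × 41.43% / 13.64% = 1.1117
β_Farrow = 0.728 × 19.48% / 13.64% = 1.0397
β_Granby = 0.595 × 49.61% / 13.64% = 2.1641
β_Orrin = 0.529 × 25.38% / 13.64% = 0.9843
β_Ingram = 0.370 × 17.44% / 13.64% = 0.4731
β_P = Σ w_i β_i = 0.06×1.1117 + 0.33×1.0397 + 0.31×2.1641 + 0.15×0.9843 + 0.15×0.4731 = 1.2993
MRP = 9.22% − 1.22% = 8.00%
E(R_P) = R_f + β_P × MRP = 1.22% + 1.2993 × 8.00% = 11.61%

11.61%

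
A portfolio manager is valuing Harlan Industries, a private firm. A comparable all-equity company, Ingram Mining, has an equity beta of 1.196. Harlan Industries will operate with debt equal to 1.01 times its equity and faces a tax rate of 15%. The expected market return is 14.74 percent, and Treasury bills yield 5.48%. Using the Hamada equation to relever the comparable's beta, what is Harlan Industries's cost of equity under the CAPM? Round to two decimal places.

26.06%

β_L = β_U × [1 + (1 − t)(D/E)] = 1.196 × [1 + (1 − 0.15) × 1.01]
    = 1.196 × [1 + 0.85 × 1.01] = 1.196 × 1.8585 = 2.2228
MRP = 14.74% − 5.48% = 9.26%
E(R) = R_f + β_L × MRP = 5.48% + 2.2228 × 9.26% = 26.06%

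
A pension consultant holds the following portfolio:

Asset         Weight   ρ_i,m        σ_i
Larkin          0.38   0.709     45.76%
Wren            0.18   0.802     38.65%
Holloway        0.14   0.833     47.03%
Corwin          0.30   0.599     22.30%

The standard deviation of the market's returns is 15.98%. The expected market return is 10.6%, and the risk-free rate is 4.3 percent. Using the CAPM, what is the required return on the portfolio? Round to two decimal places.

15.10%

β_Larkin = 0.709 × 45.76% / 15.98% = 2.0303
β_Wren = 0.802 × 38.65% / 15.98% = 1.9398
β_Holloway = 0.833 × 47.03% / 15.98% = 2.4516
β_Corwin = 0.599 × 22.30% / 15.98% = 0.8359
β_P = Σ w_i β_i = 0.38×2.0303 + 0.18×1.9398 + 0.14×2.4516 + 0.30×0.8359 = 1.7147
MRP = 10.6% − 4.3% = 6.30%
E(R_P) = R_f + β_P × MRP = 4.3% + 1.7147 × 6.3% = 15.10%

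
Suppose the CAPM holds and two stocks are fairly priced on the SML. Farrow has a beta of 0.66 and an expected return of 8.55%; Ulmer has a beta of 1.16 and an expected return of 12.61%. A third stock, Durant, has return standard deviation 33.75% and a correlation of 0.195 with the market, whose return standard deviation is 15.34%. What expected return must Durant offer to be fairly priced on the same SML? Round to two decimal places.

MRP = (12.61% − 8.55%) / (1.16 − 0.66) = 8.1200%
R_f = 8.55% − 0.66 × 8.1200% = 3.1908%
β_Durant = ρ·σ_i/σ_m = 0.195 × 33.75 / 15.34 = 0.4290
E(R_Durant) = R_f + β × MRP = 3.1908% + 0.4290 × 8.1200% = 6.67%

6.67%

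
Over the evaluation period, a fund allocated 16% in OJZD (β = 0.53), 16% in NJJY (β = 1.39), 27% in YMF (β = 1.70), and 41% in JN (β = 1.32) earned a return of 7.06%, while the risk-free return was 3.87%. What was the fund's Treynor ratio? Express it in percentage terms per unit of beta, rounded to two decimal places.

β_P = 0.16×0.53 + 0.16×1.39 + 0.27×1.70 + 0.41×1.32 = 1.3074
Treynor = (R_P − R_f) / β_P = (7.06% − 3.87%) / 1.3074 = 3.19% / 1.3074 = 2.44%

2.44%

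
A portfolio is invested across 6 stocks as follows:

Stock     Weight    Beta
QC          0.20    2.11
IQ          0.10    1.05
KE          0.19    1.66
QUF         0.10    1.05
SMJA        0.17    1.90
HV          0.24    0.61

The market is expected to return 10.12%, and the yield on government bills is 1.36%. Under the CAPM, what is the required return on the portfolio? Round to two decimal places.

13.77%

β_P = Σ w_i β_i = 0.20×2.11 + 0.10×1.05 + 0.19×1.66 + 0.10×1.05 + 0.17×1.90 + 0.24×0.61 = 1.4168
MRP = 10.12% − 1.36% = 8.76%
E(R_P) = R_f + β_P × MRP = 1.36% + 1.4168 × 8.76% = 13.77%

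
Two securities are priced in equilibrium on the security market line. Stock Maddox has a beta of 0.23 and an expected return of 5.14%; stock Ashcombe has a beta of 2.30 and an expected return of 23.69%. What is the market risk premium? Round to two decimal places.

Both satisfy E(R) = R_f + β·MRP, so the slope of the SML is
MRP = (23.69% − 5.14%) / (2.30 − 0.23) = 18.55% / 2.07 = 8.9614%

8.96%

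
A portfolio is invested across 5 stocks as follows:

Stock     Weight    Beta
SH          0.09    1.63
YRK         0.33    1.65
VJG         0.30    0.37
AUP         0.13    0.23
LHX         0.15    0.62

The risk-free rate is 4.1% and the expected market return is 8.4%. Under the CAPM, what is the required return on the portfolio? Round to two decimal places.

β_P = Σ w_i β_i = 0.09×1.63 + 0.33×1.65 + 0.30×0.37 + 0.13×0.23 + 0.15×0.62 = 0.9251
MRP = 8.4% − 4.1% = 4.30%
E(R_P) = R_f + β_P × MRP = 4.1% + 0.9251 × 4.3% = 8.08%

8.08%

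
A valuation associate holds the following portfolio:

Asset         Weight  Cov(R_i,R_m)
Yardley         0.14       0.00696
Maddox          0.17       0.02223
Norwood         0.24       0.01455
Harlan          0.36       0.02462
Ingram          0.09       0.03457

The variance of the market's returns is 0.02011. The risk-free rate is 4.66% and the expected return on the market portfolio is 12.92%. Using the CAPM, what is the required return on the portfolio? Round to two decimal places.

12.97%

β_Yardley = 0.00696 / 0.02011 = 0.3461
β_Maddox = 0.02223 / 0.02011 = 1.1054
β_Norwood = 0.01455 / 0.02011 = 0.7235
β_Harlan = 0.02462 / 0.02011 = 1.2243
β_Ingram = 0.03457 / 0.02011 = 1.7190
β_P = Σ w_i β_i = 0.14×0.3461 + 0.17×1.1054 + 0.24×0.7235 + 0.36×1.2243 + 0.09×1.7190 = 1.0055
MRP = 12.92% − 4.66% = 8.26%
E(R_P) = R_f + β_P × MRP = 4.66% + 1.0055 × 8.26% = 12.97%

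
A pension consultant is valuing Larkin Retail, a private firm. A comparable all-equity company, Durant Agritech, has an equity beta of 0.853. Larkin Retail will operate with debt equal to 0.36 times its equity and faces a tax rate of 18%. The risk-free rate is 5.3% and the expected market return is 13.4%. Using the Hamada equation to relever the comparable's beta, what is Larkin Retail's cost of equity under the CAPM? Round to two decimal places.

14.25%

β_L = β_U × [1 + (1 − t)(D/E)] = 0.853 × [1 + (1 − 0.18) × 0.36]
    = 0.853 × [1 + 0.82 × 0.36] = 0.853 × 1.2952 = 1.1048
MRP = 13.4% − 5.3% = 8.10%
E(R) = R_f + β_L × MRP = 5.3% + 1.1048 × 8.1% = 14.25%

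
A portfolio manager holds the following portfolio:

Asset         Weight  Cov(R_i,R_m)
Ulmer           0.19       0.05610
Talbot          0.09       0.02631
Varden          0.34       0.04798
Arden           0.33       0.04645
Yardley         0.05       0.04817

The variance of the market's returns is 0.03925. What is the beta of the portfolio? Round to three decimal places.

1.199

β_Ulmer = 0.05610 / 0.03925 = 1.4293
β_Talbot = 0.02631 / 0.03925 = 0.6703
β_Varden = 0.04798 / 0.03925 = 1.2224
β_Arden = 0.04645 / 0.03925 = 1.1834
β_Yardley = 0.04817 / 0.03925 = 1.2273
β_P = Σ w_i β_i = 0.19×1.4293 + 0.09×0.6703 + 0.34×1.2224 + 0.33×1.1834 + 0.05×1.2273 = 1.1994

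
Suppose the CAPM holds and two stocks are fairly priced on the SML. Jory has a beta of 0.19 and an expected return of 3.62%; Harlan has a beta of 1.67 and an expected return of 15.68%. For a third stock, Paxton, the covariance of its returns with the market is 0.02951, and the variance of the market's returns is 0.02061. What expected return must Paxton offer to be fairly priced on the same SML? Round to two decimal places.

13.74%

MRP = (15.68% − 3.62%) / (1.67 − 0.19) = 8.1486%
R_f = 3.62% − 0.19 × 8.1486% = 2.0718%
β_Paxton = Cov / Var(R_m) = 0.02951 / 0.02061 = 1.4318
E(R_Paxton) = R_f + β × MRP = 2.0718% + 1.4318 × 8.1486% = 13.74%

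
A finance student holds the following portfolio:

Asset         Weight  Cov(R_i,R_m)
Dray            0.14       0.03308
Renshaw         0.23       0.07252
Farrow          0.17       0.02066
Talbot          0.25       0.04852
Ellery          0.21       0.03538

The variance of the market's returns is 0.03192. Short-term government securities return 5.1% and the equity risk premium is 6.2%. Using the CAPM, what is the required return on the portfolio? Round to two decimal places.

13.72%

β_Dray = 0.03308 / 0.03192 = 1.0363
β_Renshaw = 0.07252 / 0.03192 = 2.2719
β_Farrow = 0.02066 / 0.03192 = 0.6472
β_Talbot = 0.04852 / 0.03192 = 1.5201
β_Ellery = 0.03538 / 0.03192 = 1.1084
β_P = Σ w_i β_i = 0.14×1.0363 + 0.23×2.2719 + 0.17×0.6472 + 0.25×1.5201 + 0.21×1.1084 = 1.3904
E(R_P) = R_f + β_P × MRP = 5.1% + 1.3904 × 6.2% = 13.72%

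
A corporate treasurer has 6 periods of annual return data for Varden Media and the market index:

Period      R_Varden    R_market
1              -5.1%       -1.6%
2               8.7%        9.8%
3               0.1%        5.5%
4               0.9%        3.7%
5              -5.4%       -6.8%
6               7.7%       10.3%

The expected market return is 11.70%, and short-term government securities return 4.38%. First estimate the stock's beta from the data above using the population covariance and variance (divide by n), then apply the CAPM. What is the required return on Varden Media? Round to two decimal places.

10.62%

Mean R_i = (-5.1 + 8.7 + 0.1 + 0.9 − 5.4 + 7.7) / 6 = 1.1500%
Mean R_m = (-1.6 + 9.8 + 5.5 + 3.7 − 6.8 + 10.3) / 6 = 3.4833%
Σ(R_i − R̄_i)(R_m − R̄_m) = 189.2950  ⇒  Cov = 189.2950 / 6 = 31.5492
Σ(R_m − R̄_m)² = 222.0683  ⇒  Var(R_m) = 222.0683 / 6 = 37.0114
β = Cov / Var(R_m) = 31.5492 / 37.0114 = 0.8524
MRP = 11.70% − 4.38% = 7.32%
E(R) = R_f + β × MRP = 4.38% + 0.8524 × 7.32% = 10.62%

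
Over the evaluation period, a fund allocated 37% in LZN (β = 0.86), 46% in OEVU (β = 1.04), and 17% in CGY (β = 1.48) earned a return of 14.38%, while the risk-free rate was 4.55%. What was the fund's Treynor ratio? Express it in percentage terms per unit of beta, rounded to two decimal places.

9.38%

β_P = 0.37×0.86 + 0.46×1.04 + 0.17×1.48 = 1.0482
Treynor = (R_P − R_f) / β_P = (14.38% − 4.55%) / 1.0482 = 9.83% / 1.0482 = 9.38%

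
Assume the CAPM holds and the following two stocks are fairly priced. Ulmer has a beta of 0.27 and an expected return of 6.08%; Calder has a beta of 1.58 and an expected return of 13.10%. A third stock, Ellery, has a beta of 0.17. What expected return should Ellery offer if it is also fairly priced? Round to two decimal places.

5.54%

MRP (SML slope) = (13.10% − 6.08%) / (1.58 − 0.27) = 7.02% / 1.31 = 5.3588%
R_f (intercept) = 6.08% − 0.27 × 5.3588% = 4.6331%
E(R_Ellery) = R_f + β × MRP = 4.6331% + 0.17 × 5.3588% = 5.54%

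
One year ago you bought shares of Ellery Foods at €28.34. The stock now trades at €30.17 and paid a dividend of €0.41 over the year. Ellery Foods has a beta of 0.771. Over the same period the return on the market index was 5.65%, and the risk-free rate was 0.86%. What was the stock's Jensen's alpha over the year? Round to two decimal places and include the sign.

Realised HPR = (P1 + D1 − P0) / P0 = (30.17 + 0.41 − 28.34) / 28.34 = 2.24 / 28.34 = 7.9040%
MRP = 5.65% − 0.86% = 4.79%
CAPM required = R_f + β·MRP = 0.86% + 0.771 × 4.79% = 4.55309%
α = realised − required = 7.9040% − 4.55309% = +3.35%

+3.35%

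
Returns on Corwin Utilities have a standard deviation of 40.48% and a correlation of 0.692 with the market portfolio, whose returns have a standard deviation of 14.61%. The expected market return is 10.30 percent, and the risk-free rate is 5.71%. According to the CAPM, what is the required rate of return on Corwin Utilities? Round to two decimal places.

β = ρ × σ_i / σ_m = 0.692 × 40.48% / 14.61% = 1.9173
MRP = 10.30% − 5.71% = 4.59%
E(R) = 5.71% + 1.9173 × 4.59% = 14.51%

14.51%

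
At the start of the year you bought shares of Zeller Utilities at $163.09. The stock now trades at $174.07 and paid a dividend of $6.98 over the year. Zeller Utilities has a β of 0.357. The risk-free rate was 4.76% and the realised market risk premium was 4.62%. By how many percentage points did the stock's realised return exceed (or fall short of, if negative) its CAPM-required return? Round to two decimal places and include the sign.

Realised HPR = (P1 + D1 − P0) / P0 = (174.07 + 6.98 − 163.09) / 163.09 = 17.96 / 163.09 = 11.0123%
CAPM required = R_f + β·MRP = 4.76% + 0.357 × 4.62% = 6.40934%
α = realised − required = 11.0123% − 6.40934% = +4.60%

+4.60%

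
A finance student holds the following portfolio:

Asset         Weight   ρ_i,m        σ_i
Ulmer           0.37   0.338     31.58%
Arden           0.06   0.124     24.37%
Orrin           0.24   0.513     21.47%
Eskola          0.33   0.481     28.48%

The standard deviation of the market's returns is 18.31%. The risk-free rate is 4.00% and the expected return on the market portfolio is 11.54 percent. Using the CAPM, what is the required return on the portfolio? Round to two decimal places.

8.65%

β_Ulmer = 0.338 × 31.58% / 18.31% = 0.5830
β_Arden = 0.124 × 24.37% / 18.31% = 0.1650
β_Orrin = 0.513 × 21.47% / 18.31% = 0.6015
β_Eskola = 0.481 × 28.48% / 18.31% = 0.7482
β_P = Σ w_i β_i = 0.37×0.5830 + 0.06×0.1650 + 0.24×0.6015 + 0.33×0.7482 = 0.6169
MRP = 11.54% − 4.00% = 7.54%
E(R_P) = R_f + β_P × MRP = 4.00% + 0.6169 × 7.54% = 8.65%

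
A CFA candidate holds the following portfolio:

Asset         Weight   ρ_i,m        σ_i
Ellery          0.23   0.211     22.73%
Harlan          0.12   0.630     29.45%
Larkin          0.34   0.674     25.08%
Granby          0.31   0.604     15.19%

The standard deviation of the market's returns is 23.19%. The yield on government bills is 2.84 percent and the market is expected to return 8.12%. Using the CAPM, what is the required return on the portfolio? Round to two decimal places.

5.55%

β_Ellery = 0.211 × 22.73% / 23.19% = 0.2068
β_Harlan = 0.630 × 29.45% / 23.19% = 0.8001
β_Larkin = 0.674 × 25.08% / 23.19% = 0.7289
β_Granby = 0.604 × 15.19% / 23.19% = 0.3956
β_P = Σ w_i β_i = 0.23×0.2068 + 0.12×0.8001 + 0.34×0.7289 + 0.31×0.3956 = 0.5140
MRP = 8.12% − 2.84% = 5.28%
E(R_P) = R_f + β_P × MRP = 2.84% + 0.5140 × 5.28% = 5.55%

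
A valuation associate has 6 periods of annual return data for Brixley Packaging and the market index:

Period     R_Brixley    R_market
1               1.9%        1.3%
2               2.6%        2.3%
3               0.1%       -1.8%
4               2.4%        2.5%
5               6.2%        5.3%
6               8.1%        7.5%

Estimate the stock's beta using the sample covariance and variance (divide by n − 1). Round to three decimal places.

0.906

Mean R_i = (1.9 + 2.6 + 0.1 + 2.4 + 6.2 + 8.1) / 6 = 3.5500%
Mean R_m = (1.3 + 2.3 − 1.8 + 2.5 + 5.3 + 7.5) / 6 = 2.8500%
Σ(R_i − R̄_i)(R_m − R̄_m) = 47.1750  ⇒  Cov = 47.1750 / 5 = 9.4350
Σ(R_m − R̄_m)² = 52.0750  ⇒  Var(R_m) = 52.0750 / 5 = 10.4150
β = Cov / Var(R_m) = 9.4350 / 10.4150 = 0.9059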